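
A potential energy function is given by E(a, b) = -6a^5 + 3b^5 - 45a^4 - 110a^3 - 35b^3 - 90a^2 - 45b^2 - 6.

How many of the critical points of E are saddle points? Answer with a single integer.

E separates as a function of a plus a function of b, so ∇E=0 decouples.
∂E/∂a = -30a(a + 1)(a + 2)(a + 3) = 0 at a ∈ {-3, -2, -1, 0}; ∂E/∂b = 15b(b - 3)(b + 1)(b + 2) = 0 at b ∈ {-2, -1, 0, 3}.
The Hessian is diagonal: diag(E_aa, E_bb). Second derivatives: E_aa(-3)=180, E_aa(-2)=-60, E_aa(-1)=60, E_aa(0)=-180; E_bb(-2)=-150, E_bb(-1)=60, E_bb(0)=-90, E_bb(3)=900.
Saddle points occur where the two diagonal entries have opposite signs: (-3, -2), (-3, 0), (-2, -1), (-2, 3), (-1, -2), (-1, 0), (0, -1), (0, 3). Count: 8.

8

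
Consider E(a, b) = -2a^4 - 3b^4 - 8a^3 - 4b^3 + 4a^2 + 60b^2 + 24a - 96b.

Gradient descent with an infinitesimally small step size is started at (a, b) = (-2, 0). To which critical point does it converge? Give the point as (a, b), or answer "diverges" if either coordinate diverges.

E is separable, so gradient descent decouples: a follows -∂E/∂a, b follows -∂E/∂b.
∂E/∂a = -8(a - 1)(a + 1)(a + 3); at a=-2 this is -24, so a increases.
∂E/∂b = -12(b - 2)(b - 1)(b + 4); at b=0 this is -96, so b increases.
a converges to its nearest critical value -1 (a local min of the a-part); b converges to 1. The iterate converges to (-1, 1).

(-1, 1)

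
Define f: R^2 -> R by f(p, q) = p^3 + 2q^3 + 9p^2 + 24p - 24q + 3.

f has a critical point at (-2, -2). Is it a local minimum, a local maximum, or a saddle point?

saddle point

The mixed partial ∂²f/∂p∂q is 0, so the Hessian at any point is diag(f_pp, f_qq) = diag(6(p + 3), 12q).
At (-2, -2): H = diag(6, -24).
The eigenvalues have opposite signs, so H is indefinite: a saddle point.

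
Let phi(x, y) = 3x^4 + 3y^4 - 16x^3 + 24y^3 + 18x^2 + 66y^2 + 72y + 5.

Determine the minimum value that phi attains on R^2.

-49

phi(x,y) separates as P(x) + Q(y) + 5, so its minimum is min P + min Q + 5.
P'(x) = 12x(x - 3)(x - 1) vanishes at x ∈ {0, 1, 3}; Q'(y) = 12(y + 1)(y + 2)(y + 3) vanishes at y ∈ {-3, -2, -1}.
Local minima of P (where P''>0): P(0)=0, P(3)=-27. Local minima of Q: Q(-3)=-27, Q(-1)=-27.
So the global minimum of phi is P(3) + Q(-3) + 5 = -27 − 27 + 5 = -49, attained at (3, -3).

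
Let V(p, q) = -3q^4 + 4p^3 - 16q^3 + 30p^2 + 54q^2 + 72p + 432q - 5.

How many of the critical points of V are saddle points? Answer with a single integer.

V separates as a function of p plus a function of q, so ∇V=0 decouples.
∂V/∂p = 12(p + 2)(p + 3) = 0 at p ∈ {-3, -2}; ∂V/∂q = -12(q - 3)(q + 3)(q + 4) = 0 at q ∈ {-4, -3, 3}.
The Hessian is diagonal: diag(V_pp, V_qq). Second derivatives: V_pp(-3)=-12, V_pp(-2)=12; V_qq(-4)=-84, V_qq(-3)=72, V_qq(3)=-504.
Saddle points occur where the two diagonal entries have opposite signs: (-3, -3), (-2, -4), (-2, 3). Count: 3.

3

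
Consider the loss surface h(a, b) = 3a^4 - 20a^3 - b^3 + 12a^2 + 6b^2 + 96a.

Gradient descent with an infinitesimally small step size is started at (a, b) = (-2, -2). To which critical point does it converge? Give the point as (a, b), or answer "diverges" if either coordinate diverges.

(-1, 0)

h is separable, so gradient descent decouples: a follows -∂h/∂a, b follows -∂h/∂b.
∂h/∂a = 12(a - 4)(a - 2)(a + 1); at a=-2 this is -288, so a increases.
∂h/∂b = -3b(b - 4); at b=-2 this is -36, so b increases.
a converges to its nearest critical value -1 (a local min of the a-part); b converges to 0. The iterate converges to (-1, 0).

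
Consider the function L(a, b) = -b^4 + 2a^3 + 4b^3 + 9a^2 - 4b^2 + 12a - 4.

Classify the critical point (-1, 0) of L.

saddle point

The mixed partial ∂²L/∂a∂b is 0, so the Hessian at any point is diag(L_aa, L_bb) = diag(6(2a + 3), 4(-3b^2 + 6b - 2)).
At (-1, 0): H = diag(6, -8).
The eigenvalues have opposite signs, so H is indefinite: a saddle point.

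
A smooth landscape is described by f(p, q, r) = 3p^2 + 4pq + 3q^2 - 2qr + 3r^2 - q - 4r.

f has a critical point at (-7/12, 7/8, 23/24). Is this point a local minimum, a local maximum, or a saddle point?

local minimum

The Hessian is constant: H = [[6, 4, 0], [4, 6, -2], [0, -2, 6]].
Leading principal minors: Δ₁ = 6, Δ₂ = 20, Δ₃ = 96.
All leading minors are positive, so H is positive definite: a local minimum.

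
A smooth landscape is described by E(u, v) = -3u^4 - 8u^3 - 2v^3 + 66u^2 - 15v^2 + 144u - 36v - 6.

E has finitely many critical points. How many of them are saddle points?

3

E separates as a function of u plus a function of v, so ∇E=0 decouples.
∂E/∂u = -12(u - 3)(u + 1)(u + 4) = 0 at u ∈ {-4, -1, 3}; ∂E/∂v = -6(v + 2)(v + 3) = 0 at v ∈ {-3, -2}.
The Hessian is diagonal: diag(E_uu, E_vv). Second derivatives: E_uu(-4)=-252, E_uu(-1)=144, E_uu(3)=-336; E_vv(-3)=6, E_vv(-2)=-6.
Saddle points occur where the two diagonal entries have opposite signs: (-4, -3), (-1, -2), (3, -3). Count: 3.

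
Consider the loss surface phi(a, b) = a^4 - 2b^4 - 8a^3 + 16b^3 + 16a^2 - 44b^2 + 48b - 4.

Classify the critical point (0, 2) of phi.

local minimum

The mixed partial ∂²phi/∂a∂b is 0, so the Hessian at any point is diag(phi_aa, phi_bb) = diag(4(3a^2 - 12a + 8), 8(-3b^2 + 12b - 11)).
At (0, 2): H = diag(32, 8).
Both eigenvalues are positive, so H is positive definite: a local minimum.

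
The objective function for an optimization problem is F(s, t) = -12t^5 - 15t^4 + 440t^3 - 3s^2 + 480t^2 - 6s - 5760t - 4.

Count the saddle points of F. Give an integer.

2

F separates as a function of s plus a function of t, so ∇F=0 decouples.
∂F/∂s = -6(s + 1) = 0 at s ∈ {-1}; ∂F/∂t = -60(t - 4)(t - 2)(t + 3)(t + 4) = 0 at t ∈ {-4, -3, 2, 4}.
The Hessian is diagonal: diag(F_ss, F_tt). Second derivatives: F_ss(-1)=-6; F_tt(-4)=2880, F_tt(-3)=-2100, F_tt(2)=3600, F_tt(4)=-6720.
Saddle points occur where the two diagonal entries have opposite signs: (-1, -4), (-1, 2). Count: 2.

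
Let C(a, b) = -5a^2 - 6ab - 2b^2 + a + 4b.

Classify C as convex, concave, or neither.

concave

C is quadratic, so its Hessian is the constant matrix H = [[-10, -6], [-6, -4]].
det(H) = 4, tr(H) = -14.
det(H) > 0 and tr(H) < 0, so H is negative definite everywhere: concave.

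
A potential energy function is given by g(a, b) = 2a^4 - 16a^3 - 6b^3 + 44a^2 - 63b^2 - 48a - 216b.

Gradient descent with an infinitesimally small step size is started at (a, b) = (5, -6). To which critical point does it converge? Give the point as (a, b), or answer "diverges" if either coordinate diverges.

g is separable, so gradient descent decouples: a follows -∂g/∂a, b follows -∂g/∂b.
∂g/∂a = 8(a - 3)(a - 2)(a - 1); at a=5 this is 192, so a decreases.
∂g/∂b = -18(b + 3)(b + 4); at b=-6 this is -108, so b increases.
a converges to its nearest critical value 3 (a local min of the a-part); b converges to -4. The iterate converges to (3, -4).

(3, -4)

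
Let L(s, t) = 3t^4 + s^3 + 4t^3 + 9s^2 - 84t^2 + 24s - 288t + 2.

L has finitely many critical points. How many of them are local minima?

L separates as a function of s plus a function of t, so ∇L=0 decouples.
∂L/∂s = 3(s + 2)(s + 4) = 0 at s ∈ {-4, -2}; ∂L/∂t = 12(t - 4)(t + 2)(t + 3) = 0 at t ∈ {-3, -2, 4}.
The Hessian is diagonal: diag(L_ss, L_tt). Second derivatives: L_ss(-4)=-6, L_ss(-2)=6; L_tt(-3)=84, L_tt(-2)=-72, L_tt(4)=504.
Local minima occur where both diagonal entries positive: (-2, -3), (-2, 4). Count: 2.

2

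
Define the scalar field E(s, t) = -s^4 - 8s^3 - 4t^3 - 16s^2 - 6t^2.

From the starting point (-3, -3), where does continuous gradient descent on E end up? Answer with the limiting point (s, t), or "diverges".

(-2, -1)

E is separable, so gradient descent decouples: s follows -∂E/∂s, t follows -∂E/∂t.
∂E/∂s = -4s(s + 2)(s + 4); at s=-3 this is -12, so s increases.
∂E/∂t = -12t(t + 1); at t=-3 this is -72, so t increases.
s converges to its nearest critical value -2 (a local min of the s-part); t converges to -1. The iterate converges to (-2, -1).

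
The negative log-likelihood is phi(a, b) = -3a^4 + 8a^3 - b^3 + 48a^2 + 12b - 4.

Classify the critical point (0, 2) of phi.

The mixed partial ∂²phi/∂a∂b is 0, so the Hessian at any point is diag(phi_aa, phi_bb) = diag(12(-3a^2 + 4a + 8), -6b).
At (0, 2): H = diag(96, -12).
The eigenvalues have opposite signs, so H is indefinite: a saddle point.

saddle point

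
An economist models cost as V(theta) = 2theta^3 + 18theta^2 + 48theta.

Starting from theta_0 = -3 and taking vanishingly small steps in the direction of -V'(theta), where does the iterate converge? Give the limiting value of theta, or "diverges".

-2

V'(theta) = 6(theta + 2)(theta + 4), so V'(-3) = -6.
Gradient descent moves in the -V' direction, i.e. theta is increasing.
The nearest critical point in that direction is theta = -2, where V'' = 12 > 0 (a local minimum). The iterate converges there.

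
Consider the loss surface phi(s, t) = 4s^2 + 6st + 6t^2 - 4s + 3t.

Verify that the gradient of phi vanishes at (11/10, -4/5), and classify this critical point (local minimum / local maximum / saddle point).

∇phi = (8s + 6t - 4, 6s + 12t + 3); substituting (11/10, -4/5) gives ∇phi = (0, 0), so (11/10, -4/5) is indeed a critical point.
The Hessian of phi is constant: H = [[8, 6], [6, 12]].
det(H) = 8·12 − 6² = 60.
det(H) > 0 and tr(H) = 20 > 0, so H is positive definite and the point is a local minimum.

local minimum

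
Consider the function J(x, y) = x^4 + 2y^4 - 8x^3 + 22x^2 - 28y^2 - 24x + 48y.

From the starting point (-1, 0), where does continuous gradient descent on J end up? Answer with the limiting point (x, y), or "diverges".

J is separable, so gradient descent decouples: x follows -∂J/∂x, y follows -∂J/∂y.
∂J/∂x = 4(x - 3)(x - 2)(x - 1); at x=-1 this is -96, so x increases.
∂J/∂y = 8(y - 2)(y - 1)(y + 3); at y=0 this is 48, so y decreases.
x converges to its nearest critical value 1 (a local min of the x-part); y converges to -3. The iterate converges to (1, -3).

(1, -3)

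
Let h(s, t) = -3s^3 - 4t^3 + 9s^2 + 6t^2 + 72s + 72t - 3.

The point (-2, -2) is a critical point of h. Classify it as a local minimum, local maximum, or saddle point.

local minimum

The mixed partial ∂²h/∂s∂t is 0, so the Hessian at any point is diag(h_ss, h_tt) = diag(18(-s + 1), 12(-2t + 1)).
At (-2, -2): H = diag(54, 60).
Both eigenvalues are positive, so H is positive definite: a local minimum.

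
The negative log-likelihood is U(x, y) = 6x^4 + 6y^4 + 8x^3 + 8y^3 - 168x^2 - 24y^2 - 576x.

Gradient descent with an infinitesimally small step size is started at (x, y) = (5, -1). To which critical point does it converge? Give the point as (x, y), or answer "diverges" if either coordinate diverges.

(4, -2)

U is separable, so gradient descent decouples: x follows -∂U/∂x, y follows -∂U/∂y.
∂U/∂x = 24(x - 4)(x + 2)(x + 3); at x=5 this is 1344, so x decreases.
∂U/∂y = 24y(y - 1)(y + 2); at y=-1 this is 48, so y decreases.
x converges to its nearest critical value 4 (a local min of the x-part); y converges to -2. The iterate converges to (4, -2).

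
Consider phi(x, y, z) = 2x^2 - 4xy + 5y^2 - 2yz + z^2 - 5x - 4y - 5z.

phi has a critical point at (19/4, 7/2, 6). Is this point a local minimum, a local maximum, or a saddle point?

local minimum

The Hessian is constant: H = [[4, -4, 0], [-4, 10, -2], [0, -2, 2]].
Leading principal minors: Δ₁ = 4, Δ₂ = 24, Δ₃ = 32.
All leading minors are positive, so H is positive definite: a local minimum.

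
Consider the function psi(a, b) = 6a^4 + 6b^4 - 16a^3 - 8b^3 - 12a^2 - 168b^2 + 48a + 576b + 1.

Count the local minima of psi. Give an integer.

4

psi separates as a function of a plus a function of b, so ∇psi=0 decouples.
∂psi/∂a = 24(a - 2)(a - 1)(a + 1) = 0 at a ∈ {-1, 1, 2}; ∂psi/∂b = 24(b - 3)(b - 2)(b + 4) = 0 at b ∈ {-4, 2, 3}.
The Hessian is diagonal: diag(psi_aa, psi_bb). Second derivatives: psi_aa(-1)=144, psi_aa(1)=-48, psi_aa(2)=72; psi_bb(-4)=1008, psi_bb(2)=-144, psi_bb(3)=168.
Local minima occur where both diagonal entries positive: (-1, -4), (-1, 3), (2, -4), (2, 3). Count: 4.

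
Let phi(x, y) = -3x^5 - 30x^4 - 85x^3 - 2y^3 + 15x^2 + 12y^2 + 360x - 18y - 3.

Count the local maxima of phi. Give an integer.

phi separates as a function of x plus a function of y, so ∇phi=0 decouples.
∂phi/∂x = -15(x - 1)(x + 2)(x + 3)(x + 4) = 0 at x ∈ {-4, -3, -2, 1}; ∂phi/∂y = -6(y - 3)(y - 1) = 0 at y ∈ {1, 3}.
The Hessian is diagonal: diag(phi_xx, phi_yy). Second derivatives: phi_xx(-4)=150, phi_xx(-3)=-60, phi_xx(-2)=90, phi_xx(1)=-900; phi_yy(1)=12, phi_yy(3)=-12.
Local maxima occur where both diagonal entries negative: (-3, 3), (1, 3). Count: 2.

2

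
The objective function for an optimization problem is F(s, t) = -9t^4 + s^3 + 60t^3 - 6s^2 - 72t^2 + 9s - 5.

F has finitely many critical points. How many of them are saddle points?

3

F separates as a function of s plus a function of t, so ∇F=0 decouples.
∂F/∂s = 3(s - 3)(s - 1) = 0 at s ∈ {1, 3}; ∂F/∂t = -36t(t - 4)(t - 1) = 0 at t ∈ {0, 1, 4}.
The Hessian is diagonal: diag(F_ss, F_tt). Second derivatives: F_ss(1)=-6, F_ss(3)=6; F_tt(0)=-144, F_tt(1)=108, F_tt(4)=-432.
Saddle points occur where the two diagonal entries have opposite signs: (1, 1), (3, 0), (3, 4). Count: 3.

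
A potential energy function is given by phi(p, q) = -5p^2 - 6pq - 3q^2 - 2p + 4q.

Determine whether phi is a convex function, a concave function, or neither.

concave

phi is quadratic, so its Hessian is the constant matrix H = [[-10, -6], [-6, -6]].
det(H) = 24, tr(H) = -16.
det(H) > 0 and tr(H) < 0, so H is negative definite everywhere: concave.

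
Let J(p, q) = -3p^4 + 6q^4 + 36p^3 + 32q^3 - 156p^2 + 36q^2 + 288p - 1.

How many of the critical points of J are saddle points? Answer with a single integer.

5

J separates as a function of p plus a function of q, so ∇J=0 decouples.
∂J/∂p = -12(p - 4)(p - 3)(p - 2) = 0 at p ∈ {2, 3, 4}; ∂J/∂q = 24q(q + 1)(q + 3) = 0 at q ∈ {-3, -1, 0}.
The Hessian is diagonal: diag(J_pp, J_qq). Second derivatives: J_pp(2)=-24, J_pp(3)=12, J_pp(4)=-24; J_qq(-3)=144, J_qq(-1)=-48, J_qq(0)=72.
Saddle points occur where the two diagonal entries have opposite signs: (2, -3), (2, 0), (3, -1), (4, -3), (4, 0). Count: 5.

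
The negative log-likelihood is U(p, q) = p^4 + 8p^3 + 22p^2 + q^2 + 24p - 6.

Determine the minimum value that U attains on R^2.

-15

U(p,q) separates as A(p) + B(q) − 6, so its minimum is min A + min B − 6.
A'(p) = 4(p + 1)(p + 2)(p + 3) vanishes at p ∈ {-3, -2, -1}; B'(q) = 2q vanishes at q ∈ {0}.
Local minima of A (where A''>0): A(-3)=-9, A(-1)=-9. Local minima of B: B(0)=0.
So the global minimum of U is A(-3) + B(0) − 6 = -9 + 0 − 6 = -15, attained at (-3, 0).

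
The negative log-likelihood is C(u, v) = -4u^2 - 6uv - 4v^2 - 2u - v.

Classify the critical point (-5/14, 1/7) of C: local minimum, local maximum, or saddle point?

local maximum

The Hessian of C is constant: H = [[-8, -6], [-6, -8]].
det(H) = (-8)·(-8) − (-6)² = 28.
det(H) > 0 and tr(H) = -16 < 0, so H is negative definite and the point is a local maximum.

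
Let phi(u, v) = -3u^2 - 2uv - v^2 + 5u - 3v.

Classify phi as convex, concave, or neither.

concave

phi is quadratic, so its Hessian is the constant matrix H = [[-6, -2], [-2, -2]].
det(H) = 8, tr(H) = -8.
det(H) > 0 and tr(H) < 0, so H is negative definite everywhere: concave.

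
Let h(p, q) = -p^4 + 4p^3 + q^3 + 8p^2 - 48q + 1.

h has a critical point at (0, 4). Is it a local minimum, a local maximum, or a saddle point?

The mixed partial ∂²h/∂p∂q is 0, so the Hessian at any point is diag(h_pp, h_qq) = diag(4(-3p^2 + 6p + 4), 6q).
At (0, 4): H = diag(16, 24).
Both eigenvalues are positive, so H is positive definite: a local minimum.

local minimum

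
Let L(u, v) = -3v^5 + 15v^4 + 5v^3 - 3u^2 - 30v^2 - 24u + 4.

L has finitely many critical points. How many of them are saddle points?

2

L separates as a function of u plus a function of v, so ∇L=0 decouples.
∂L/∂u = -6(u + 4) = 0 at u ∈ {-4}; ∂L/∂v = -15v(v - 4)(v - 1)(v + 1) = 0 at v ∈ {-1, 0, 1, 4}.
The Hessian is diagonal: diag(L_uu, L_vv). Second derivatives: L_uu(-4)=-6; L_vv(-1)=150, L_vv(0)=-60, L_vv(1)=90, L_vv(4)=-900.
Saddle points occur where the two diagonal entries have opposite signs: (-4, -1), (-4, 1). Count: 2.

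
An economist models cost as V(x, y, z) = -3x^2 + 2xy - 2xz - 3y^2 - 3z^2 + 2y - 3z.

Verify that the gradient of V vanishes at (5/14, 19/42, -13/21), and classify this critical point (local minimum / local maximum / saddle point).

local maximum

∇V = (-6x + 2y - 2z, 2x - 6y + 2, -2x - 6z - 3); substituting (5/14, 19/42, -13/21) gives ∇V = (0, 0, 0), so (5/14, 19/42, -13/21) is indeed a critical point.
The Hessian is constant: H = [[-6, 2, -2], [2, -6, 0], [-2, 0, -6]].
Leading principal minors: Δ₁ = -6, Δ₂ = 32, Δ₃ = -168.
The minors alternate sign starting negative (−, +, −), so H is negative definite: a local maximum.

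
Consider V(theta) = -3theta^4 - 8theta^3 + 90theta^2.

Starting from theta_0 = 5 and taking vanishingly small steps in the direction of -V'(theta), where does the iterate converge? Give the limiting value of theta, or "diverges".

diverges

V'(theta) = -12theta(theta - 3)(theta + 5), so V'(5) = -1200.
Gradient descent moves in the -V' direction, i.e. theta is increasing.
There is no critical point above theta=5, and V' keeps the same sign, so the iterate runs off to +∞.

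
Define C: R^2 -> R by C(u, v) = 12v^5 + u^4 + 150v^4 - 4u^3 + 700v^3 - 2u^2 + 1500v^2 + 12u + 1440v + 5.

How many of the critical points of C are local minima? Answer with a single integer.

C separates as a function of u plus a function of v, so ∇C=0 decouples.
∂C/∂u = 4(u - 3)(u - 1)(u + 1) = 0 at u ∈ {-1, 1, 3}; ∂C/∂v = 60(v + 1)(v + 2)(v + 3)(v + 4) = 0 at v ∈ {-4, -3, -2, -1}.
The Hessian is diagonal: diag(C_uu, C_vv). Second derivatives: C_uu(-1)=32, C_uu(1)=-16, C_uu(3)=32; C_vv(-4)=-360, C_vv(-3)=120, C_vv(-2)=-120, C_vv(-1)=360.
Local minima occur where both diagonal entries positive: (-1, -3), (-1, -1), (3, -3), (3, -1). Count: 4.

4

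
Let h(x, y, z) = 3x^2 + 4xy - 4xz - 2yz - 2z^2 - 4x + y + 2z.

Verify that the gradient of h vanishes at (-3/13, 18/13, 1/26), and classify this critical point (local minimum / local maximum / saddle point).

∇h = (6x + 4y - 4z - 4, 4x - 2z + 1, -4x - 2y - 4z + 2); substituting (-3/13, 18/13, 1/26) gives ∇h = (0, 0, 0), so (-3/13, 18/13, 1/26) is indeed a critical point.
The Hessian is constant: H = [[6, 4, -4], [4, 0, -2], [-4, -2, -4]].
Leading principal minors: Δ₁ = 6, Δ₂ = -16, Δ₃ = 104.
The minors fit neither the all-positive nor the alternating-sign pattern, so H is indefinite: a saddle point.

saddle point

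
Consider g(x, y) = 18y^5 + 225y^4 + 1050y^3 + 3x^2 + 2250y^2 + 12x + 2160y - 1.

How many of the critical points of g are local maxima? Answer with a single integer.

0

g separates as a function of x plus a function of y, so ∇g=0 decouples.
∂g/∂x = 6(x + 2) = 0 at x ∈ {-2}; ∂g/∂y = 90(y + 1)(y + 2)(y + 3)(y + 4) = 0 at y ∈ {-4, -3, -2, -1}.
The Hessian is diagonal: diag(g_xx, g_yy). Second derivatives: g_xx(-2)=6; g_yy(-4)=-540, g_yy(-3)=180, g_yy(-2)=-180, g_yy(-1)=540.
Local maxima occur where both diagonal entries negative: none. Count: 0.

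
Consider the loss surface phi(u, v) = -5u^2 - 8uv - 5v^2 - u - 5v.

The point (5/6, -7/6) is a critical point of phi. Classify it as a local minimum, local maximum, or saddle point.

The Hessian of phi is constant: H = [[-10, -8], [-8, -10]].
det(H) = (-10)·(-10) − (-8)² = 36.
det(H) > 0 and tr(H) = -20 < 0, so H is negative definite and the point is a local maximum.

local maximum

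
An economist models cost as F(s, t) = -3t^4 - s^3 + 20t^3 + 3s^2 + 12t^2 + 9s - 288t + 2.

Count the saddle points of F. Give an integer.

F separates as a function of s plus a function of t, so ∇F=0 decouples.
∂F/∂s = -3(s - 3)(s + 1) = 0 at s ∈ {-1, 3}; ∂F/∂t = -12(t - 4)(t - 3)(t + 2) = 0 at t ∈ {-2, 3, 4}.
The Hessian is diagonal: diag(F_ss, F_tt). Second derivatives: F_ss(-1)=12, F_ss(3)=-12; F_tt(-2)=-360, F_tt(3)=60, F_tt(4)=-72.
Saddle points occur where the two diagonal entries have opposite signs: (-1, -2), (-1, 4), (3, 3). Count: 3.

3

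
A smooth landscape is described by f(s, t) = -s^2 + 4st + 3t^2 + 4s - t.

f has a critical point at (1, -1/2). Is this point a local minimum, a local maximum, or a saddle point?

saddle point

The Hessian of f is constant: H = [[-2, 4], [4, 6]].
det(H) = (-2)·6 − 4² = -28.
Since det(H) < 0, H is indefinite and the critical point is a saddle point.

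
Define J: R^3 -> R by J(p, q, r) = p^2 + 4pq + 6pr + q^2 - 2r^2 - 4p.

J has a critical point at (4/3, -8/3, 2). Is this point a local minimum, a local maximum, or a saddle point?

The Hessian is constant: H = [[2, 4, 6], [4, 2, 0], [6, 0, -4]].
Leading principal minors: Δ₁ = 2, Δ₂ = -12, Δ₃ = -24.
The minors fit neither the all-positive nor the alternating-sign pattern, so H is indefinite: a saddle point.

saddle point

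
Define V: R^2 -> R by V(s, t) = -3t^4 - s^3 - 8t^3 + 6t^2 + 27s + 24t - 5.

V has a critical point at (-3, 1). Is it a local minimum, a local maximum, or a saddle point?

The mixed partial ∂²V/∂s∂t is 0, so the Hessian at any point is diag(V_ss, V_tt) = diag(-6s, 12(-3t^2 - 4t + 1)).
At (-3, 1): H = diag(18, -72).
The eigenvalues have opposite signs, so H is indefinite: a saddle point.

saddle point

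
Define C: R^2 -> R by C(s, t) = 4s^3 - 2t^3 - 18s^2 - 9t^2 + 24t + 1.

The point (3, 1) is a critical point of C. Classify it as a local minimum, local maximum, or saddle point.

The mixed partial ∂²C/∂s∂t is 0, so the Hessian at any point is diag(C_ss, C_tt) = diag(12(2s - 3), -6(2t + 3)).
At (3, 1): H = diag(36, -30).
The eigenvalues have opposite signs, so H is indefinite: a saddle point.

saddle point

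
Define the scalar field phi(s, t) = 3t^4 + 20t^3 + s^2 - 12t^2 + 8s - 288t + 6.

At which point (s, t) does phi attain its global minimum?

(-4, 2)

phi(s,t) separates as P(s) + Q(t) + 6, so its minimum is min P + min Q + 6.
P'(s) = 2s + 8 vanishes at s ∈ {-4}; Q'(t) = 12(t - 2)(t + 3)(t + 4) vanishes at t ∈ {-4, -3, 2}.
Local minima of P (where P''>0): P(-4)=-16. Local minima of Q: Q(-4)=448, Q(2)=-416.
So the global minimum of phi is P(-4) + Q(2) + 6 = -16 − 416 + 6 = -426, attained at (-4, 2).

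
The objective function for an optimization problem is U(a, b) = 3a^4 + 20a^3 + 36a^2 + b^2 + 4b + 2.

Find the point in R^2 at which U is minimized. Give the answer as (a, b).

U(a,b) separates as P(a) + Q(b) + 2, so its minimum is min P + min Q + 2.
P'(a) = 12a(a + 2)(a + 3) vanishes at a ∈ {-3, -2, 0}; Q'(b) = 2b + 4 vanishes at b ∈ {-2}.
Local minima of P (where P''>0): P(-3)=27, P(0)=0. Local minima of Q: Q(-2)=-4.
So the global minimum of U is P(0) + Q(-2) + 2 = 0 − 4 + 2 = -2, attained at (0, -2).

(0, -2)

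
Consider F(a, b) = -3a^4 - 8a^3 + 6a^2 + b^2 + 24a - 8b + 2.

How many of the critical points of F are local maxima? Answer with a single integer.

0

F separates as a function of a plus a function of b, so ∇F=0 decouples.
∂F/∂a = -12(a - 1)(a + 1)(a + 2) = 0 at a ∈ {-2, -1, 1}; ∂F/∂b = 2(b - 4) = 0 at b ∈ {4}.
The Hessian is diagonal: diag(F_aa, F_bb). Second derivatives: F_aa(-2)=-36, F_aa(-1)=24, F_aa(1)=-72; F_bb(4)=2.
Local maxima occur where both diagonal entries negative: none. Count: 0.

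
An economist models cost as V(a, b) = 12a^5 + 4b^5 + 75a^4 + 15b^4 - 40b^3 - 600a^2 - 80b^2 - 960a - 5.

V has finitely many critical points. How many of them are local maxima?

V separates as a function of a plus a function of b, so ∇V=0 decouples.
∂V/∂a = 60(a - 2)(a + 1)(a + 2)(a + 4) = 0 at a ∈ {-4, -2, -1, 2}; ∂V/∂b = 20b(b - 2)(b + 1)(b + 4) = 0 at b ∈ {-4, -1, 0, 2}.
The Hessian is diagonal: diag(V_aa, V_bb). Second derivatives: V_aa(-4)=-2160, V_aa(-2)=480, V_aa(-1)=-540, V_aa(2)=4320; V_bb(-4)=-1440, V_bb(-1)=180, V_bb(0)=-160, V_bb(2)=720.
Local maxima occur where both diagonal entries negative: (-4, -4), (-4, 0), (-1, -4), (-1, 0). Count: 4.

4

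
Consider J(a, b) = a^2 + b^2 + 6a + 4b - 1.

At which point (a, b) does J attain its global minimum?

J(a,b) separates as P(a) + Q(b) − 1, so its minimum is min P + min Q − 1.
P'(a) = 2a + 6 vanishes at a ∈ {-3}; Q'(b) = 2b + 4 vanishes at b ∈ {-2}.
Local minima of P (where P''>0): P(-3)=-9. Local minima of Q: Q(-2)=-4.
So the global minimum of J is P(-3) + Q(-2) − 1 = -9 − 4 − 1 = -14, attained at (-3, -2).

(-3, -2)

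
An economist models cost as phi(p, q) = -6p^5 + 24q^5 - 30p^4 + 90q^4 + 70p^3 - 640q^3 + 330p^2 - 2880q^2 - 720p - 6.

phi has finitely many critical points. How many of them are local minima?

4

phi separates as a function of p plus a function of q, so ∇phi=0 decouples.
∂phi/∂p = -30(p - 2)(p - 1)(p + 3)(p + 4) = 0 at p ∈ {-4, -3, 1, 2}; ∂phi/∂q = 120q(q - 4)(q + 3)(q + 4) = 0 at q ∈ {-4, -3, 0, 4}.
The Hessian is diagonal: diag(phi_pp, phi_qq). Second derivatives: phi_pp(-4)=900, phi_pp(-3)=-600, phi_pp(1)=600, phi_pp(2)=-900; phi_qq(-4)=-3840, phi_qq(-3)=2520, phi_qq(0)=-5760, phi_qq(4)=26880.
Local minima occur where both diagonal entries positive: (-4, -3), (-4, 4), (1, -3), (1, 4). Count: 4.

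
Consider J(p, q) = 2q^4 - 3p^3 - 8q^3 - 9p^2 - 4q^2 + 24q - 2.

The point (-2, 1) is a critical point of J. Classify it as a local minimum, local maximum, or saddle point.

saddle point

The mixed partial ∂²J/∂p∂q is 0, so the Hessian at any point is diag(J_pp, J_qq) = diag(-18(p + 1), 8(3q^2 - 6q - 1)).
At (-2, 1): H = diag(18, -32).
The eigenvalues have opposite signs, so H is indefinite: a saddle point.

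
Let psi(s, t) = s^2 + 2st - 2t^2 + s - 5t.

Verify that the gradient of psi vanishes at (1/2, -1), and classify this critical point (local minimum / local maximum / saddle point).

∇psi = (2s + 2t + 1, 2s - 4t - 5); substituting (1/2, -1) gives ∇psi = (0, 0), so (1/2, -1) is indeed a critical point.
The Hessian of psi is constant: H = [[2, 2], [2, -4]].
det(H) = 2·(-4) − 2² = -12.
Since det(H) < 0, H is indefinite and the critical point is a saddle point.

saddle point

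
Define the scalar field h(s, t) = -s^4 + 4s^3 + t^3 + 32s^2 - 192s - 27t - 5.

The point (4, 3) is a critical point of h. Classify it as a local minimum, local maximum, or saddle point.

saddle point

The mixed partial ∂²h/∂s∂t is 0, so the Hessian at any point is diag(h_ss, h_tt) = diag(4(-3s^2 + 6s + 16), 6t).
At (4, 3): H = diag(-32, 18).
The eigenvalues have opposite signs, so H is indefinite: a saddle point.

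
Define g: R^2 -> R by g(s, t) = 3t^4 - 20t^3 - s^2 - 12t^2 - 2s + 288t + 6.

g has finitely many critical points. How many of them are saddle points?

2

g separates as a function of s plus a function of t, so ∇g=0 decouples.
∂g/∂s = -2(s + 1) = 0 at s ∈ {-1}; ∂g/∂t = 12(t - 4)(t - 3)(t + 2) = 0 at t ∈ {-2, 3, 4}.
The Hessian is diagonal: diag(g_ss, g_tt). Second derivatives: g_ss(-1)=-2; g_tt(-2)=360, g_tt(3)=-60, g_tt(4)=72.
Saddle points occur where the two diagonal entries have opposite signs: (-1, -2), (-1, 4). Count: 2.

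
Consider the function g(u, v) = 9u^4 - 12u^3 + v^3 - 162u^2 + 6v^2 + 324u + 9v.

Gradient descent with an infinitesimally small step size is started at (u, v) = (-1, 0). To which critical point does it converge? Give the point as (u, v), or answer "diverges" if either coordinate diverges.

g is separable, so gradient descent decouples: u follows -∂g/∂u, v follows -∂g/∂v.
∂g/∂u = 36(u - 3)(u - 1)(u + 3); at u=-1 this is 576, so u decreases.
∂g/∂v = 3(v + 1)(v + 3); at v=0 this is 9, so v decreases.
u converges to its nearest critical value -3 (a local min of the u-part); v converges to -1. The iterate converges to (-3, -1).

(-3, -1)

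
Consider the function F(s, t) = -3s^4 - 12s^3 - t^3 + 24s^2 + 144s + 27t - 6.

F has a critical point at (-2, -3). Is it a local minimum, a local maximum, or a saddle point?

local minimum

The mixed partial ∂²F/∂s∂t is 0, so the Hessian at any point is diag(F_ss, F_tt) = diag(12(-3s^2 - 6s + 4), -6t).
At (-2, -3): H = diag(48, 18).
Both eigenvalues are positive, so H is positive definite: a local minimum.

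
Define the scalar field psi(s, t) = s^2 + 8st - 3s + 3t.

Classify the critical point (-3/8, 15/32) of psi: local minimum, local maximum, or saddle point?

The Hessian of psi is constant: H = [[2, 8], [8, 0]].
det(H) = 2·0 − 8² = -64.
Since det(H) < 0, H is indefinite and the critical point is a saddle point.

saddle point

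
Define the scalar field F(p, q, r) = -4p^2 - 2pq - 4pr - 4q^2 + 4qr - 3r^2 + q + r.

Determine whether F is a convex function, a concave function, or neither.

F is quadratic, so its Hessian is the constant matrix H = [[-8, -2, -4], [-2, -8, 4], [-4, 4, -6]].
Leading principal minors: -8, 60, -40.
Signs alternate −, +, − ⇒ H ≺ 0 ⇒ concave.

concave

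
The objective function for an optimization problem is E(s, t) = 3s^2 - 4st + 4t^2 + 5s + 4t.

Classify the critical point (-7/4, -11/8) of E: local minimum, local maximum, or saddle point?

The Hessian of E is constant: H = [[6, -4], [-4, 8]].
det(H) = 6·8 − (-4)² = 32.
det(H) > 0 and tr(H) = 14 > 0, so H is positive definite and the point is a local minimum.

local minimum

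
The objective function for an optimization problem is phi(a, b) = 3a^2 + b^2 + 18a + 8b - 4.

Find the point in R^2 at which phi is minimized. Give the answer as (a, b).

(-3, -4)

phi(a,b) separates as P(a) + Q(b) − 4, so its minimum is min P + min Q − 4.
P'(a) = 6a + 18 vanishes at a ∈ {-3}; Q'(b) = 2b + 8 vanishes at b ∈ {-4}.
Local minima of P (where P''>0): P(-3)=-27. Local minima of Q: Q(-4)=-16.
So the global minimum of phi is P(-3) + Q(-4) − 4 = -27 − 16 − 4 = -47, attained at (-3, -4).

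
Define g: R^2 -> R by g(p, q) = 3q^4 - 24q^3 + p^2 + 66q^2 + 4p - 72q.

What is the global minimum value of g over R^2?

-31

g(p,q) separates as A(p) + B(q), so its minimum is min A + min B.
A'(p) = 2p + 4 vanishes at p ∈ {-2}; B'(q) = 12(q - 3)(q - 2)(q - 1) vanishes at q ∈ {1, 2, 3}.
Local minima of A (where A''>0): A(-2)=-4. Local minima of B: B(1)=-27, B(3)=-27.
So the global minimum of g is A(-2) + B(1) = -4 − 27 = -31, attained at (-2, 1).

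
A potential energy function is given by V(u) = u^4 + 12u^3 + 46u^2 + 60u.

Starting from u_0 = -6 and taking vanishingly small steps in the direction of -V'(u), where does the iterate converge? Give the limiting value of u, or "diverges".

V'(u) = 4(u + 1)(u + 3)(u + 5), so V'(-6) = -60.
Gradient descent moves in the -V' direction, i.e. u is increasing.
The nearest critical point in that direction is u = -5, where V'' = 32 > 0 (a local minimum). The iterate converges there.

-5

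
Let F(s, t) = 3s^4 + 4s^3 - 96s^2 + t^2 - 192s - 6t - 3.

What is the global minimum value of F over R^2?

F(s,t) separates as P(s) + Q(t) − 3, so its minimum is min P + min Q − 3.
P'(s) = 12(s - 4)(s + 1)(s + 4) vanishes at s ∈ {-4, -1, 4}; Q'(t) = 2(t - 3) vanishes at t ∈ {3}.
Local minima of P (where P''>0): P(-4)=-256, P(4)=-1280. Local minima of Q: Q(3)=-9.
So the global minimum of F is P(4) + Q(3) − 3 = -1280 − 9 − 3 = -1292, attained at (4, 3).

-1292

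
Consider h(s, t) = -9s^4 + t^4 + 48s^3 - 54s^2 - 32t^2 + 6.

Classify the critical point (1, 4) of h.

local minimum

The mixed partial ∂²h/∂s∂t is 0, so the Hessian at any point is diag(h_ss, h_tt) = diag(36(-3s^2 + 8s - 3), 4(3t^2 - 16)).
At (1, 4): H = diag(72, 128).
Both eigenvalues are positive, so H is positive definite: a local minimum.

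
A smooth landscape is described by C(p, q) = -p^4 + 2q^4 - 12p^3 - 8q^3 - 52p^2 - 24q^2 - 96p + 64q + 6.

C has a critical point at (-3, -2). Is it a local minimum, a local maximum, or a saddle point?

The mixed partial ∂²C/∂p∂q is 0, so the Hessian at any point is diag(C_pp, C_qq) = diag(-4(3p^2 + 18p + 26), 24(q^2 - 2q - 2)).
At (-3, -2): H = diag(4, 144).
Both eigenvalues are positive, so H is positive definite: a local minimum.

local minimum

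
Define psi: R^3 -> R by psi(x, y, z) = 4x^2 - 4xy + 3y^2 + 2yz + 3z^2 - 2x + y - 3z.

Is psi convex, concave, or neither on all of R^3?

psi is quadratic, so its Hessian is the constant matrix H = [[8, -4, 0], [-4, 6, 2], [0, 2, 6]].
Leading principal minors: 8, 32, 160.
All positive ⇒ H ≻ 0 ⇒ convex.

convex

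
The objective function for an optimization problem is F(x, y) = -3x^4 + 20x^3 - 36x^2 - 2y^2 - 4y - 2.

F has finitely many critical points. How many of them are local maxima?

F separates as a function of x plus a function of y, so ∇F=0 decouples.
∂F/∂x = -12x(x - 3)(x - 2) = 0 at x ∈ {0, 2, 3}; ∂F/∂y = -4(y + 1) = 0 at y ∈ {-1}.
The Hessian is diagonal: diag(F_xx, F_yy). Second derivatives: F_xx(0)=-72, F_xx(2)=24, F_xx(3)=-36; F_yy(-1)=-4.
Local maxima occur where both diagonal entries negative: (0, -1), (3, -1). Count: 2.

2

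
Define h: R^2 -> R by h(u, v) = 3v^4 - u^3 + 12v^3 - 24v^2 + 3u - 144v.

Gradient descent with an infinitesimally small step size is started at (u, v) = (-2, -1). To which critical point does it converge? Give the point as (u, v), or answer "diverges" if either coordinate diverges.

(-1, 2)

h is separable, so gradient descent decouples: u follows -∂h/∂u, v follows -∂h/∂v.
∂h/∂u = -3(u - 1)(u + 1); at u=-2 this is -9, so u increases.
∂h/∂v = 12(v - 2)(v + 2)(v + 3); at v=-1 this is -72, so v increases.
u converges to its nearest critical value -1 (a local min of the u-part); v converges to 2. The iterate converges to (-1, 2).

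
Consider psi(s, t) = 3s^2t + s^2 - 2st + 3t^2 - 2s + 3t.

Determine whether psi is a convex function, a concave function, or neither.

neither

The term 3s^2t is cubic, so the Hessian is not constant.
∂²psi/∂s² = 6t + 2, which takes both signs as t varies (negative for sufficiently negative t). A diagonal entry of the Hessian changing sign means the Hessian is neither positive- nor negative-semidefinite on all of R^2.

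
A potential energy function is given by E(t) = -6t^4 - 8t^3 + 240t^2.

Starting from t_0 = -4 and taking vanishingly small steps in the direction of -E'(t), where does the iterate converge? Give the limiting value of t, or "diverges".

0

E'(t) = -24t(t - 4)(t + 5), so E'(-4) = -768.
Gradient descent moves in the -E' direction, i.e. t is increasing.
The nearest critical point in that direction is t = 0, where E'' = 480 > 0 (a local minimum). The iterate converges there.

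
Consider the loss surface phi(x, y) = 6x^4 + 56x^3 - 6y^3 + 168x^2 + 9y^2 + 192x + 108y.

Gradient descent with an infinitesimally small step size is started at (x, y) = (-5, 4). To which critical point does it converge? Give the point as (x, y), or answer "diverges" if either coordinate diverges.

diverges

phi is separable, so gradient descent decouples: x follows -∂phi/∂x, y follows -∂phi/∂y.
∂phi/∂x = 24(x + 1)(x + 2)(x + 4); at x=-5 this is -288, so x increases.
∂phi/∂y = -18(y - 3)(y + 2); at y=4 this is -108, so y increases.
The y-coordinate has no critical point in that direction and runs off to infinity.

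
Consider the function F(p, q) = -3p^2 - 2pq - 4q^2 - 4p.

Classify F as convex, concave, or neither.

concave

F is quadratic, so its Hessian is the constant matrix H = [[-6, -2], [-2, -8]].
det(H) = 44, tr(H) = -14.
det(H) > 0 and tr(H) < 0, so H is negative definite everywhere: concave.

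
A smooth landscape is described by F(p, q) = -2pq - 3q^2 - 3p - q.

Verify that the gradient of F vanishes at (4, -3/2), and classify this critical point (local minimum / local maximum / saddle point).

saddle point

∇F = (-2q - 3, -2p - 6q - 1); substituting (4, -3/2) gives ∇F = (0, 0), so (4, -3/2) is indeed a critical point.
The Hessian of F is constant: H = [[0, -2], [-2, -6]].
det(H) = 0·(-6) − (-2)² = -4.
Since det(H) < 0, H is indefinite and the critical point is a saddle point.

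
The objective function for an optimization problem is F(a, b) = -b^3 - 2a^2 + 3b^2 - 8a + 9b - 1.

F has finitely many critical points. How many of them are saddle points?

1

F separates as a function of a plus a function of b, so ∇F=0 decouples.
∂F/∂a = -4(a + 2) = 0 at a ∈ {-2}; ∂F/∂b = -3(b - 3)(b + 1) = 0 at b ∈ {-1, 3}.
The Hessian is diagonal: diag(F_aa, F_bb). Second derivatives: F_aa(-2)=-4; F_bb(-1)=12, F_bb(3)=-12.
Saddle points occur where the two diagonal entries have opposite signs: (-2, -1). Count: 1.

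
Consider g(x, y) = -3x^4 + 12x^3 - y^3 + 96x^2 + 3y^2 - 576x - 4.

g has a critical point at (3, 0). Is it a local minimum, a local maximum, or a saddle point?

local minimum

The mixed partial ∂²g/∂x∂y is 0, so the Hessian at any point is diag(g_xx, g_yy) = diag(12(-3x^2 + 6x + 16), 6(-y + 1)).
At (3, 0): H = diag(84, 6).
Both eigenvalues are positive, so H is positive definite: a local minimum.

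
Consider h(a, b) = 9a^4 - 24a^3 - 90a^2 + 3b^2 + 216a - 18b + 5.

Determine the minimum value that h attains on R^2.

-478

h(a,b) separates as P(a) + Q(b) + 5, so its minimum is min P + min Q + 5.
P'(a) = 36(a - 3)(a - 1)(a + 2) vanishes at a ∈ {-2, 1, 3}; Q'(b) = 6b - 18 vanishes at b ∈ {3}.
Local minima of P (where P''>0): P(-2)=-456, P(3)=-81. Local minima of Q: Q(3)=-27.
So the global minimum of h is P(-2) + Q(3) + 5 = -456 − 27 + 5 = -478, attained at (-2, 3).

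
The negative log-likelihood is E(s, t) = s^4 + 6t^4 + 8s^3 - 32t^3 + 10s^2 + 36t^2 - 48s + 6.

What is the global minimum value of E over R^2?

E(s,t) separates as P(s) + Q(t) + 6, so its minimum is min P + min Q + 6.
P'(s) = 4(s - 1)(s + 3)(s + 4) vanishes at s ∈ {-4, -3, 1}; Q'(t) = 24t(t - 3)(t - 1) vanishes at t ∈ {0, 1, 3}.
Local minima of P (where P''>0): P(-4)=96, P(1)=-29. Local minima of Q: Q(0)=0, Q(3)=-54.
So the global minimum of E is P(1) + Q(3) + 6 = -29 − 54 + 6 = -77, attained at (1, 3).

-77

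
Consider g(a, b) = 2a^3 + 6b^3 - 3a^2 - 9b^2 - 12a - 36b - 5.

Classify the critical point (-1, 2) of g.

saddle point

The mixed partial ∂²g/∂a∂b is 0, so the Hessian at any point is diag(g_aa, g_bb) = diag(6(2a - 1), 18(2b - 1)).
At (-1, 2): H = diag(-18, 54).
The eigenvalues have opposite signs, so H is indefinite: a saddle point.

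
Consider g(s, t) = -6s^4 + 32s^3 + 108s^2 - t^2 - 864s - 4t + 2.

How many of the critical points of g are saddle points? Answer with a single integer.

1

g separates as a function of s plus a function of t, so ∇g=0 decouples.
∂g/∂s = -24(s - 4)(s - 3)(s + 3) = 0 at s ∈ {-3, 3, 4}; ∂g/∂t = -2(t + 2) = 0 at t ∈ {-2}.
The Hessian is diagonal: diag(g_ss, g_tt). Second derivatives: g_ss(-3)=-1008, g_ss(3)=144, g_ss(4)=-168; g_tt(-2)=-2.
Saddle points occur where the two diagonal entries have opposite signs: (3, -2). Count: 1.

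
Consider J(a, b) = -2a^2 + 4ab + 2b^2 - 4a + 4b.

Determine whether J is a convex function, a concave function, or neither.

neither

J is quadratic, so its Hessian is the constant matrix H = [[-4, 4], [4, 4]].
det(H) = -32, tr(H) = 0.
det(H) < 0, so H is indefinite: neither convex nor concave.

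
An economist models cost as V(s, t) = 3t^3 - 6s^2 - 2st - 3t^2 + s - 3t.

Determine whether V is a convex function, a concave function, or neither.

neither

The term 3t^3 is cubic, so the Hessian is not constant.
∂²V/∂t² = 18t - 6, which takes both signs as t varies (negative for sufficiently negative t). A diagonal entry of the Hessian changing sign means the Hessian is neither positive- nor negative-semidefinite on all of R^2.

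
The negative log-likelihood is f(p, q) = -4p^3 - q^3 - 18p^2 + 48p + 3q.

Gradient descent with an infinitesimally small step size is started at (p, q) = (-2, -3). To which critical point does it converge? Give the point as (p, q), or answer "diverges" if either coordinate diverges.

f is separable, so gradient descent decouples: p follows -∂f/∂p, q follows -∂f/∂q.
∂f/∂p = -12(p - 1)(p + 4); at p=-2 this is 72, so p decreases.
∂f/∂q = -3(q - 1)(q + 1); at q=-3 this is -24, so q increases.
p converges to its nearest critical value -4 (a local min of the p-part); q converges to -1. The iterate converges to (-4, -1).

(-4, -1)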